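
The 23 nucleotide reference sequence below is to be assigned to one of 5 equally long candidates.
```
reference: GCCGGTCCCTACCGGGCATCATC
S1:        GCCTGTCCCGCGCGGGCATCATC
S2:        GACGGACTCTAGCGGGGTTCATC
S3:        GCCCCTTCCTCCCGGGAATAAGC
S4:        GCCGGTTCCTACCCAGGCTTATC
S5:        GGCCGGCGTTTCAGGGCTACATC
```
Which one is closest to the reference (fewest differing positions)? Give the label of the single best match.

Hamming distances to reference — S1: 4; S2: 6; S3: 7; S4: 6; S5: 9.
Smallest is S1 with 4 mismatches.

S1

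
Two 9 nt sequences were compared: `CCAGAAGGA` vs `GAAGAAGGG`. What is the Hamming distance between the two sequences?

3

Mismatches (1-based): position 1: C→G; position 2: C→A; position 9: A→G.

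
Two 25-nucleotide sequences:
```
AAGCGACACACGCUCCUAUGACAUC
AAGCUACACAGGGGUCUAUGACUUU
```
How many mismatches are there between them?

7

Mismatches (1-based): base 5: G→U; base 11: C→G; base 13: C→G; base 14: U→G; base 15: C→U; base 23: A→U; base 25: C→U.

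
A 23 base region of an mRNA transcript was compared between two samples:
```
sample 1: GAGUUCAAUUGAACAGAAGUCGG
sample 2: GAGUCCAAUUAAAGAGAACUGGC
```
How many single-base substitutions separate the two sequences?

Comparing position by position, 6 bases differ: 5 (U/C), 11 (G/A), 14 (C/G), 19 (G/C), 21 (C/G), 23 (G/C).

6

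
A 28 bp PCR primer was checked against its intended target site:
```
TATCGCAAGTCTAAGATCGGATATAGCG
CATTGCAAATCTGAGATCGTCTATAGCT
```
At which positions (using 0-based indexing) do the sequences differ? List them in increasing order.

Scanning 0-based: 0: T/C; 3: C/T; 8: G/A; 12: A/G; 19: G/T; 20: A/C; 27: G/T.

0, 3, 8, 12, 19, 20, 27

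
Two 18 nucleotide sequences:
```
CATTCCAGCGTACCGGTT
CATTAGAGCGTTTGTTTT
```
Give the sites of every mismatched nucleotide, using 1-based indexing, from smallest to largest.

5, 6, 12, 13, 14, 15, 16

Differences at site 5 (C→A), site 6 (C→G), site 12 (A→T), site 13 (C→T), site 14 (C→G), site 15 (G→T), site 16 (G→T).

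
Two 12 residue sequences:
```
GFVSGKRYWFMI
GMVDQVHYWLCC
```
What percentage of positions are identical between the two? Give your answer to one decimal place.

33.3%

Mismatches at positions 2, 4, 5, 6, 7, 10, 11, 12 (1-based): 8 of 12.
Identical positions: 4/12 = 33.33% → 33.3%.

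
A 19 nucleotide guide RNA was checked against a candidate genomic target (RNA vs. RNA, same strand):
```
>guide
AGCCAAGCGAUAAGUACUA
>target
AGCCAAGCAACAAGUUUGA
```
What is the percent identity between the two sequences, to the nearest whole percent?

5 positions differ (9, 11, 16, 17, 18), so 14 of 19 match: 14/19 = 73.68%.

74%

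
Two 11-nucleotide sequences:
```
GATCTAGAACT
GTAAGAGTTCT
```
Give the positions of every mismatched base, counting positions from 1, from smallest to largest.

2, 3, 4, 5, 8, 9

Scanning 1-based: 2: A/T; 3: T/A; 4: C/A; 5: T/G; 8: A/T; 9: A/T.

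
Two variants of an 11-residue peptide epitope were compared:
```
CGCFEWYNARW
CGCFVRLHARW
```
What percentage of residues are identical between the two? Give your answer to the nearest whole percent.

Mismatches at positions 5, 6, 7, 8 (1-based): 4 of 11.
Identical positions: 7/11 = 63.64% → 64%.

64%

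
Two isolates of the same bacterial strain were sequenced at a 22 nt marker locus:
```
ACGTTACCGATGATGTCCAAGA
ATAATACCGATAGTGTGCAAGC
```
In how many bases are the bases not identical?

7

Mismatches (1-based): base 2: C→T; base 3: G→A; base 4: T→A; base 12: G→A; base 13: A→G; base 17: C→G; base 22: A→C.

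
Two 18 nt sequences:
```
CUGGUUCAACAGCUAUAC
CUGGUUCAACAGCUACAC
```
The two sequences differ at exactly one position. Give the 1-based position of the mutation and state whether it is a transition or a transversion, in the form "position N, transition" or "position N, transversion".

The sequences differ only at position 16: U→C (pyrimidine→pyrimidine), a transition.

position 16, transition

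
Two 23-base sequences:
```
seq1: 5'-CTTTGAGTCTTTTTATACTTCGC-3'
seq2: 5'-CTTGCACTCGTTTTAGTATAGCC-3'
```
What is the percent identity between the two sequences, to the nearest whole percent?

57%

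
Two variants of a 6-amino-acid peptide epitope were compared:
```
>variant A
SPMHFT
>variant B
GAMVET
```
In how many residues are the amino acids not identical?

4

The sequences differ at residues 1, 2, 4, 5 (1-based) — 4 in total.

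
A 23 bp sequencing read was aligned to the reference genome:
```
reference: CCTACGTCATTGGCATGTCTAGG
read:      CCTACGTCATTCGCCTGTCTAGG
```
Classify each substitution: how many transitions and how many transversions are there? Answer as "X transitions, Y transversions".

0 transitions, 2 transversions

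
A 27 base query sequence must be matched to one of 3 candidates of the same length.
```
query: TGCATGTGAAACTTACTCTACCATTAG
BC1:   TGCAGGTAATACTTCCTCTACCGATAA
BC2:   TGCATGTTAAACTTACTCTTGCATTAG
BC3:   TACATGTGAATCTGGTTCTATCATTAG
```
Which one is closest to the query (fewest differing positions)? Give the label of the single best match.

BC2

Hamming distances to query — BC1: 7; BC2: 3; BC3: 6.
Smallest is BC2 with 3 mismatches.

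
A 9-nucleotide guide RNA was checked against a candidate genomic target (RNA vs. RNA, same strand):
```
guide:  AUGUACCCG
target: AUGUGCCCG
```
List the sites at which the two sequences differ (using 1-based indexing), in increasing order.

5

Scanning 1-based: 5: A/G.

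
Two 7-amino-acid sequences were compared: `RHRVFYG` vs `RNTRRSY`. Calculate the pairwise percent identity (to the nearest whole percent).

14%

Mismatches at positions 2, 3, 4, 5, 6, 7 (1-based): 6 of 7.
Identical positions: 1/7 = 14.29% → 14%.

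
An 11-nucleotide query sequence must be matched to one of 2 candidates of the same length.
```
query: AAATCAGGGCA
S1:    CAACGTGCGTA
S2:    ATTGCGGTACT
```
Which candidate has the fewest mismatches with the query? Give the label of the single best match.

S1 differs at 6 positions; S2 differs at 7 positions. The closest is S1.

S1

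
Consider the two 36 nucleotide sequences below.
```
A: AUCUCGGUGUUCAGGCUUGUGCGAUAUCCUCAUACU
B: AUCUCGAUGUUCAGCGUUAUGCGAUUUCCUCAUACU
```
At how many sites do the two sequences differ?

The sequences differ at sites 7, 15, 16, 19, 26 (1-based) — 5 in total.

5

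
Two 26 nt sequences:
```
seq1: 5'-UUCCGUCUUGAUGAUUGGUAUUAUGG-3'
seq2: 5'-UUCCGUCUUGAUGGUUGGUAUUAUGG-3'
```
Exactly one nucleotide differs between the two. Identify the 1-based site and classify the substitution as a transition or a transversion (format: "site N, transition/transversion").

Site 14 changes A→G. A is a purine and G is a purine, so this is a transition.

site 14, transition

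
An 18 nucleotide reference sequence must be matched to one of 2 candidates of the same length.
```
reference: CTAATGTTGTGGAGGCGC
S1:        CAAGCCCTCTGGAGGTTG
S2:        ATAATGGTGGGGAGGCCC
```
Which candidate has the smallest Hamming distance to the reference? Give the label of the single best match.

S2

Hamming distances to reference — S1: 9; S2: 4.
Smallest is S2 with 4 mismatches.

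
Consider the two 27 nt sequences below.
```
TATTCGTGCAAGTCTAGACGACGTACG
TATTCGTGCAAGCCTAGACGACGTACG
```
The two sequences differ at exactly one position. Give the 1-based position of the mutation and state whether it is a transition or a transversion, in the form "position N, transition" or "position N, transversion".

Position 13 changes T→C. T is a pyrimidine and C is a pyrimidine, so this is a transition.

position 13, transition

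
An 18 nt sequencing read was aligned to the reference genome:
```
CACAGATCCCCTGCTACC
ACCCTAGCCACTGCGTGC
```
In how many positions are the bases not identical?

Comparing position by position, 9 positions differ: 1 (C/A), 2 (A/C), 4 (A/C), 5 (G/T), 7 (T/G), 10 (C/A), 15 (T/G), 16 (A/T), 17 (C/G).

9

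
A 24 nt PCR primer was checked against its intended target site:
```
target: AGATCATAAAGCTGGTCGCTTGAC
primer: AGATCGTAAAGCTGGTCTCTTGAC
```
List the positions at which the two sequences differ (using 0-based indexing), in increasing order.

5, 17

Differences at position 5 (A→G), position 17 (G→T).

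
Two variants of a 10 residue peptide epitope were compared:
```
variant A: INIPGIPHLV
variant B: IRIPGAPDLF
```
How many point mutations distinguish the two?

4

Mismatches (1-based): position 2: N→R; position 6: I→A; position 8: H→D; position 10: V→F.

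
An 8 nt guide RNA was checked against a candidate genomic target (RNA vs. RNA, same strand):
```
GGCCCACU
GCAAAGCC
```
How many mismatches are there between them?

6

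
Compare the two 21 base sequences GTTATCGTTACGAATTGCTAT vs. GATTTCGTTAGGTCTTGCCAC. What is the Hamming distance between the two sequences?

7

Comparing position by position, 7 sites differ: 2 (T/A), 4 (A/T), 11 (C/G), 13 (A/T), 14 (A/C), 19 (T/C), 21 (T/C).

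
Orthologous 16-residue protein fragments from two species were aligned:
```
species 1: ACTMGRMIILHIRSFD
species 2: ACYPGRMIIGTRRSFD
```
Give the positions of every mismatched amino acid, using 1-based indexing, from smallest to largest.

3, 4, 10, 11, 12

Differences at position 3 (T→Y), position 4 (M→P), position 10 (L→G), position 11 (H→T), position 12 (I→R).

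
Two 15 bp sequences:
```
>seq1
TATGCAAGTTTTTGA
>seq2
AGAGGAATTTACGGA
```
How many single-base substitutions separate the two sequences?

8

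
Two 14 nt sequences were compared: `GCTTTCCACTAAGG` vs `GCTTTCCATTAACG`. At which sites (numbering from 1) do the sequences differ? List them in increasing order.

Differences at site 9 (C→T), site 13 (G→C).

9, 13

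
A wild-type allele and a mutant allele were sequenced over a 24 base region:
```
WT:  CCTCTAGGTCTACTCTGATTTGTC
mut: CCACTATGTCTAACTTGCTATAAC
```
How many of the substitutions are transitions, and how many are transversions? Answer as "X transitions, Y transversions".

3 transitions, 6 transversions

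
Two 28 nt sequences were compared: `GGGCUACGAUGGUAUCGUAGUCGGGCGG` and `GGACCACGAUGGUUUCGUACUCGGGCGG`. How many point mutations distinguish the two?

4

Mismatches (1-based): base 3: G→A; base 5: U→C; base 14: A→U; base 20: G→C.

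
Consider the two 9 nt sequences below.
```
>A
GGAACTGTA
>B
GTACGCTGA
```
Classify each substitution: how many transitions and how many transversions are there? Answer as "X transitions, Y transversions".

Transitions (purine↔purine or pyrimidine↔pyrimidine): 6 T→C.
Transversions (purine↔pyrimidine): 2 G→T, 4 A→C, 5 C→G, 7 G→T, 8 T→G.

1 transition, 5 transversions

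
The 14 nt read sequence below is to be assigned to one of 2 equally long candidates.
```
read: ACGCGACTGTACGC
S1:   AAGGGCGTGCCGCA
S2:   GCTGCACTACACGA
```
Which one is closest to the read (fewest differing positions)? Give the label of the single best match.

S2

Hamming distances to read — S1: 9; S2: 7.
Smallest is S2 with 7 mismatches.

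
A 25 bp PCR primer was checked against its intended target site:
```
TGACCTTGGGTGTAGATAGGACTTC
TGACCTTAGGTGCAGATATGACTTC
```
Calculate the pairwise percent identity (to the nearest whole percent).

88%

Mismatches at positions 8, 13, 19 (1-based): 3 of 25.
Identical positions: 22/25 = 88% → 88%.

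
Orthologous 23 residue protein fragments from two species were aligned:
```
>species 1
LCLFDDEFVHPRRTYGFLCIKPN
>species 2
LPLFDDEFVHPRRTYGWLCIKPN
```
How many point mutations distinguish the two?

2

Mismatches (1-based): position 2: C→P; position 17: F→W.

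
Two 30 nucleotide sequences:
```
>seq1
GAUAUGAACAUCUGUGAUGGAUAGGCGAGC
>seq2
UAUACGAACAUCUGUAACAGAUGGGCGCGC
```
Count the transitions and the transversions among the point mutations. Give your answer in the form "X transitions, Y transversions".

5 transitions, 2 transversions

Transitions (purine↔purine or pyrimidine↔pyrimidine): 5 U→C, 16 G→A, 18 U→C, 19 G→A, 23 A→G.
Transversions (purine↔pyrimidine): 1 G→U, 28 A→C.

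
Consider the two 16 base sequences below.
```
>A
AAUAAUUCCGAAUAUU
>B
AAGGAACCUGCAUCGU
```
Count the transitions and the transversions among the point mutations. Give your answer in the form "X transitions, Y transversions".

3 transitions, 5 transversions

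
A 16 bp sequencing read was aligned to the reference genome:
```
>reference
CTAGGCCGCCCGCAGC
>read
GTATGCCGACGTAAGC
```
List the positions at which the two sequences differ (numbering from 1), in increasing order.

1, 4, 9, 11, 12, 13

Differences at position 1 (C→G), position 4 (G→T), position 9 (C→A), position 11 (C→G), position 12 (G→T), position 13 (C→A).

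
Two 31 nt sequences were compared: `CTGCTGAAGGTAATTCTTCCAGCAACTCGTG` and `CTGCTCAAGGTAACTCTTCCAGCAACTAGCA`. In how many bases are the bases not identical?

The sequences differ at bases 6, 14, 28, 30, 31 (1-based) — 5 in total.

5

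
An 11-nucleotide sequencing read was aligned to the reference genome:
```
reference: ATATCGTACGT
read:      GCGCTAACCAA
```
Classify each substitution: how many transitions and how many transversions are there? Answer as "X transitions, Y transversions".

7 transitions, 3 transversions

Transitions (purine↔purine or pyrimidine↔pyrimidine): 1 A→G, 2 T→C, 3 A→G, 4 T→C, 5 C→T, 6 G→A, 10 G→A.
Transversions (purine↔pyrimidine): 7 T→A, 8 A→C, 11 T→A.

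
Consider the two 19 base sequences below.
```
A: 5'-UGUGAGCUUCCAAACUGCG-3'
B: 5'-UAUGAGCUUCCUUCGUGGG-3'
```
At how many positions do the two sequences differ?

The sequences differ at positions 2, 12, 13, 14, 15, 18 (1-based) — 6 in total.

6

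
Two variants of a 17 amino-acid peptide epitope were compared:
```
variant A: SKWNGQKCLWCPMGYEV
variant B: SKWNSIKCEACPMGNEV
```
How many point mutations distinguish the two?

Mismatches (1-based): position 5: G→S; position 6: Q→I; position 9: L→E; position 10: W→A; position 15: Y→N.

5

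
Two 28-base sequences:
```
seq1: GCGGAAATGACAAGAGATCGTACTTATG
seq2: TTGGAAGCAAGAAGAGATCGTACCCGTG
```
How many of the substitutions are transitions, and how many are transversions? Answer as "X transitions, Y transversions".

7 transitions, 2 transversions

Transitions (purine↔purine or pyrimidine↔pyrimidine): 2 C→T, 7 A→G, 8 T→C, 9 G→A, 24 T→C, 25 T→C, 26 A→G.
Transversions (purine↔pyrimidine): 1 G→T, 11 C→G.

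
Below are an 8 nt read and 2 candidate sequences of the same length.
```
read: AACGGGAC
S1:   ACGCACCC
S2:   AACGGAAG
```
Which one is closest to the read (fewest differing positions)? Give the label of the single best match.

S2

S1 differs at 6 positions; S2 differs at 2 positions. The closest is S2.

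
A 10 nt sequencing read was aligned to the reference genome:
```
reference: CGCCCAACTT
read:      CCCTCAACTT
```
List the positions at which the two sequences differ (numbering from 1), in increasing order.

2, 4

Scanning 1-based: 2: G/C; 4: C/T.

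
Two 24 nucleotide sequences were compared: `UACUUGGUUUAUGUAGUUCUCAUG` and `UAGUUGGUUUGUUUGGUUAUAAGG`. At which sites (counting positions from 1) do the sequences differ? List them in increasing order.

Scanning 1-based: 3: C/G; 11: A/G; 13: G/U; 15: A/G; 19: C/A; 21: C/A; 23: U/G.

3, 11, 13, 15, 19, 21, 23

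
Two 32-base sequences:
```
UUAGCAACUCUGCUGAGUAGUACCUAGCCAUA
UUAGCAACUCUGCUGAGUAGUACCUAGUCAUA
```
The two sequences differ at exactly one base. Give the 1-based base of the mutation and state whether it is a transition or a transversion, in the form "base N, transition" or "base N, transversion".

base 28, transition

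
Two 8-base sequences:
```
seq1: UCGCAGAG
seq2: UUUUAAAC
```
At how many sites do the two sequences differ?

5

The sequences differ at sites 2, 3, 4, 6, 8 (1-based) — 5 in total.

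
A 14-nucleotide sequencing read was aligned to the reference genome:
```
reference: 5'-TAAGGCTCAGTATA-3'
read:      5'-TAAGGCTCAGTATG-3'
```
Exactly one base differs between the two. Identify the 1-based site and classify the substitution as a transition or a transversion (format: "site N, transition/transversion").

Site 14 changes A→G. A is a purine and G is a purine, so this is a transition.

site 14, transition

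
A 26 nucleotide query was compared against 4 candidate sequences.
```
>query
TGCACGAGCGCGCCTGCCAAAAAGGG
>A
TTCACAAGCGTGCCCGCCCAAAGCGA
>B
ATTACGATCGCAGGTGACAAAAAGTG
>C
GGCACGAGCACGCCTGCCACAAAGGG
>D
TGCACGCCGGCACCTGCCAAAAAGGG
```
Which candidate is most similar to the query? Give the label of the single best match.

C

A differs at 8 bases; B differs at 9 bases; C differs at 3 bases; D differs at 4 bases. The closest is C.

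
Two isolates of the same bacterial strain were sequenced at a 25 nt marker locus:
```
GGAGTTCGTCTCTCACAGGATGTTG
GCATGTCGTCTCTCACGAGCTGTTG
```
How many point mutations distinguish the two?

Mismatches (1-based): base 2: G→C; base 4: G→T; base 5: T→G; base 17: A→G; base 18: G→A; base 20: A→C.

6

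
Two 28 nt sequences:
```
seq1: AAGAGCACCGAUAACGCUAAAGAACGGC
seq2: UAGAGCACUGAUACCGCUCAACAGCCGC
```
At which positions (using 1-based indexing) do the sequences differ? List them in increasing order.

1, 9, 14, 19, 22, 24, 26

Scanning 1-based: 1: A/U; 9: C/U; 14: A/C; 19: A/C; 22: G/C; 24: A/G; 26: G/C.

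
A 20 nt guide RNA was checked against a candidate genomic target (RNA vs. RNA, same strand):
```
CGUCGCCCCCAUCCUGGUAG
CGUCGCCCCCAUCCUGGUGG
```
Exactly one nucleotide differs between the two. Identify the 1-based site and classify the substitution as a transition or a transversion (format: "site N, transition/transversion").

site 19, transition

Site 19 changes A→G. A is a purine and G is a purine, so this is a transition.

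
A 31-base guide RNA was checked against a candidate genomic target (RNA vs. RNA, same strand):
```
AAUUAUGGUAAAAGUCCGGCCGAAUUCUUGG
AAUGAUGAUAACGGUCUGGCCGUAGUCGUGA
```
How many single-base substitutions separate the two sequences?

The sequences differ at bases 4, 8, 12, 13, 17, 23, 25, 28, 31 (1-based) — 9 in total.

9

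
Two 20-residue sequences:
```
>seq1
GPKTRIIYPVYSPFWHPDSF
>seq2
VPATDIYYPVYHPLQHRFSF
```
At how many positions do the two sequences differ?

The sequences differ at positions 1, 3, 5, 7, 12, 14, 15, 17, 18 (1-based) — 9 in total.

9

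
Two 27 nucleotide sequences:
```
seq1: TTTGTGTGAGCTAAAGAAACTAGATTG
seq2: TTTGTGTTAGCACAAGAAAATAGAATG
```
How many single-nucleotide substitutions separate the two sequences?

Mismatches (1-based): position 8: G→T; position 12: T→A; position 13: A→C; position 20: C→A; position 25: T→A.

5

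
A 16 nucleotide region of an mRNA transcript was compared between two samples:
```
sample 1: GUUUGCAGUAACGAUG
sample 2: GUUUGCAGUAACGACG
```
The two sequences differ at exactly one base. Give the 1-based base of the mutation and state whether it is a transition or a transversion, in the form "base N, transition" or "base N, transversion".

base 15, transition

Base 15 changes U→C. U is a pyrimidine and C is a pyrimidine, so this is a transition.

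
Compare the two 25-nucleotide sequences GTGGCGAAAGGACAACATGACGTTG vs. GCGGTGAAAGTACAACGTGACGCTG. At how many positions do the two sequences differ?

5

Comparing position by position, 5 positions differ: 2 (T/C), 5 (C/T), 11 (G/T), 17 (A/G), 23 (T/C).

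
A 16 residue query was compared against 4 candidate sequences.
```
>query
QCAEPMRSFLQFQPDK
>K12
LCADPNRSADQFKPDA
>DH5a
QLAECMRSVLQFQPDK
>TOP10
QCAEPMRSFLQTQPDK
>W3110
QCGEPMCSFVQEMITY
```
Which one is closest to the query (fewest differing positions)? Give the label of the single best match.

TOP10

K12 differs at 7 positions; DH5a differs at 3 positions; TOP10 differs at 1 position; W3110 differs at 8 positions. The closest is TOP10.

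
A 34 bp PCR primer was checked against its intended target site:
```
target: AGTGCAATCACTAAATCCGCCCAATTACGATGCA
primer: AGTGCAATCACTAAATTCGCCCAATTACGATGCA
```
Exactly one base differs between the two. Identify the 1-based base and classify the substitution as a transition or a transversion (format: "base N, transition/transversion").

base 17, transition

The sequences differ only at base 17: C→T (pyrimidine→pyrimidine), a transition.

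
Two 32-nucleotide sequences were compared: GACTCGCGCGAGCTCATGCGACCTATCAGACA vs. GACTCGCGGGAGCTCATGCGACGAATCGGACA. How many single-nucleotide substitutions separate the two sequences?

4

Comparing position by position, 4 positions differ: 9 (C/G), 23 (C/G), 24 (T/A), 28 (A/G).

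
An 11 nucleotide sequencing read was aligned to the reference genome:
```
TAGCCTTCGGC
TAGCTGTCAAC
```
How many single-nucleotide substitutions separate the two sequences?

The sequences differ at sites 5, 6, 9, 10 (1-based) — 4 in total.

4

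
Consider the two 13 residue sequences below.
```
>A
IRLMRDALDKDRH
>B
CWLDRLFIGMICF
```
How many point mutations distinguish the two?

Comparing position by position, 11 residues differ: 1 (I/C), 2 (R/W), 4 (M/D), 6 (D/L), 7 (A/F), 8 (L/I), 9 (D/G), 10 (K/M), 11 (D/I), 12 (R/C), 13 (H/F).

11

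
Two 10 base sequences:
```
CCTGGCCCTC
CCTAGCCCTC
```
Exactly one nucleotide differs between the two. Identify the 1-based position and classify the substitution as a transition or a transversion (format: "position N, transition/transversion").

position 4, transition

The sequences differ only at position 4: G→A (purine→purine), a transition.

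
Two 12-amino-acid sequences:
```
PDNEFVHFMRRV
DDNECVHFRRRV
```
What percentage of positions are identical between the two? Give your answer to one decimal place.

3 positions differ (1, 5, 9), so 9 of 12 match: 9/12 = 75%.

75.0%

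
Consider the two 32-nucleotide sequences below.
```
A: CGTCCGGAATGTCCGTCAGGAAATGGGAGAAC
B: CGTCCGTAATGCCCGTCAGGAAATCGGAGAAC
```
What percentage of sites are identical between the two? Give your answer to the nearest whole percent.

91%

Mismatches at positions 7, 12, 25 (1-based): 3 of 32.
Identical positions: 29/32 = 90.62% → 91%.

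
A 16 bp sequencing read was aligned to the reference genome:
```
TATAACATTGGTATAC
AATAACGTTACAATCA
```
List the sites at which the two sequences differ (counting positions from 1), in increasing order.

Differences at site 1 (T→A), site 7 (A→G), site 10 (G→A), site 11 (G→C), site 12 (T→A), site 15 (A→C), site 16 (C→A).

1, 7, 10, 11, 12, 15, 16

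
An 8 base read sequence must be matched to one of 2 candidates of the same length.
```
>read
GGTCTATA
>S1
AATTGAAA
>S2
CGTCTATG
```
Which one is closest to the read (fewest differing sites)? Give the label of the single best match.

Hamming distances to read — S1: 5; S2: 2.
Smallest is S2 with 2 mismatches.

S2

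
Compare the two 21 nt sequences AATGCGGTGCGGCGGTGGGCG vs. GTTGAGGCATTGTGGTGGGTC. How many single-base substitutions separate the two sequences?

10

The sequences differ at positions 1, 2, 5, 8, 9, 10, 11, 13, 20, 21 (1-based) — 10 in total.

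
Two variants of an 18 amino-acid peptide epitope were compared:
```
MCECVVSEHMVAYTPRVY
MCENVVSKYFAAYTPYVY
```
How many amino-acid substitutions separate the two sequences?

6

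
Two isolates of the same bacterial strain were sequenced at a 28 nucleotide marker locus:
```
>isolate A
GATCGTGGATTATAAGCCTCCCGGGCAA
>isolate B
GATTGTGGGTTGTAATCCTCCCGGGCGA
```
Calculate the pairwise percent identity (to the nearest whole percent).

82%

Mismatches at positions 4, 9, 12, 16, 27 (1-based): 5 of 28.
Identical positions: 23/28 = 82.14% → 82%.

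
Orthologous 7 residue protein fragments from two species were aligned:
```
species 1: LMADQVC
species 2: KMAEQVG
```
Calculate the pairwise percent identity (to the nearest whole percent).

3 positions differ (1, 4, 7), so 4 of 7 match: 4/7 = 57.14%.

57%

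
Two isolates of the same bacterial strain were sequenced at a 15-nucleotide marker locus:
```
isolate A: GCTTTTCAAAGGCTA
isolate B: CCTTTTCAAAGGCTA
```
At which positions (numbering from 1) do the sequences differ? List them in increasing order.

Differences at position 1 (G→C).

1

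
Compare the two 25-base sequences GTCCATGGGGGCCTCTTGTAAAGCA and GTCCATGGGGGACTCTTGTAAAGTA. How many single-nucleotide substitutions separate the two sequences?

2

Mismatches (1-based): base 12: C→A; base 24: C→T.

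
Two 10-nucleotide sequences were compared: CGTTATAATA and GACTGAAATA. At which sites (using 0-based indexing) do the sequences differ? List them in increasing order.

0, 1, 2, 4, 5

Scanning 0-based: 0: C/G; 1: G/A; 2: T/C; 4: A/G; 5: T/A.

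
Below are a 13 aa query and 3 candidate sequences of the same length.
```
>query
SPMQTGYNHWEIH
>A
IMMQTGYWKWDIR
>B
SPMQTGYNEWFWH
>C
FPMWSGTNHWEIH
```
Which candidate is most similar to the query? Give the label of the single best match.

Hamming distances to query — A: 6; B: 3; C: 4.
Smallest is B with 3 mismatches.

B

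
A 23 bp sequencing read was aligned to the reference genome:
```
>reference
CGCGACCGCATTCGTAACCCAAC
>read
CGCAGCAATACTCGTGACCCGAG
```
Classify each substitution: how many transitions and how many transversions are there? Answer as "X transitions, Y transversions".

7 transitions, 2 transversions

Mismatches (1-based):
position 4: G→A (purine→purine, transition)
position 5: A→G (purine→purine, transition)
position 7: C→A (pyrimidine→purine, transversion)
position 8: G→A (purine→purine, transition)
position 9: C→T (pyrimidine→pyrimidine, transition)
position 11: T→C (pyrimidine→pyrimidine, transition)
position 16: A→G (purine→purine, transition)
position 21: A→G (purine→purine, transition)
position 23: C→G (pyrimidine→purine, transversion)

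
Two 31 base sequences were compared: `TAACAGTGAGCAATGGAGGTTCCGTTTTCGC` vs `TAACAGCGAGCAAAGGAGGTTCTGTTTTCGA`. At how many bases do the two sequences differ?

Comparing position by position, 4 bases differ: 7 (T/C), 14 (T/A), 23 (C/T), 31 (C/A).

4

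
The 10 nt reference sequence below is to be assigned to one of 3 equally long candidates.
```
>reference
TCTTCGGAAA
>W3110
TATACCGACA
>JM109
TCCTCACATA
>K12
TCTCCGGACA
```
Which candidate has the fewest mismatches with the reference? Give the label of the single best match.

K12

W3110 differs at 4 positions; JM109 differs at 4 positions; K12 differs at 2 positions. The closest is K12.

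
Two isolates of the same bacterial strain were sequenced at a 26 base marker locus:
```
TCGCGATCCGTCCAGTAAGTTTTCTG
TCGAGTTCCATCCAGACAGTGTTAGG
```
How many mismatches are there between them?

Comparing position by position, 8 bases differ: 4 (C/A), 6 (A/T), 10 (G/A), 16 (T/A), 17 (A/C), 21 (T/G), 24 (C/A), 25 (T/G).

8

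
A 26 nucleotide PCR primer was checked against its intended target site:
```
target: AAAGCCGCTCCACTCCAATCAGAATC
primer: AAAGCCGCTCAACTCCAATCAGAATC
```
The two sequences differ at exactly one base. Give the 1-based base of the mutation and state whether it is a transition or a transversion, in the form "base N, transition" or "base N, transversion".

base 11, transversion

Base 11 changes C→A. C is a pyrimidine and A is a purine, so this is a transversion.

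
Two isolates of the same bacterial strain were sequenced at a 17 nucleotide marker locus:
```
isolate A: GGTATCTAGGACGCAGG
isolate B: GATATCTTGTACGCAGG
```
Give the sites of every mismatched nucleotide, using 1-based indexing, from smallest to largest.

Differences at site 2 (G→A), site 8 (A→T), site 10 (G→T).

2, 8, 10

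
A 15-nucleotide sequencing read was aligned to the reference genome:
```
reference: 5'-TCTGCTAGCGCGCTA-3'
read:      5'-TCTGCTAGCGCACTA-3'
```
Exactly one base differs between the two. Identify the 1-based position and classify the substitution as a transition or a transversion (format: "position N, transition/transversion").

The sequences differ only at position 12: G→A (purine→purine), a transition.

position 12, transition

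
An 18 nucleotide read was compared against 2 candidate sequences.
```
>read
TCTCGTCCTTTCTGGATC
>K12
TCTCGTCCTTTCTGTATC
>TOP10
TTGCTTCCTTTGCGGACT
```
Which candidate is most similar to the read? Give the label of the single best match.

K12

Hamming distances to read — K12: 1; TOP10: 7.
Smallest is K12 with 1 mismatch.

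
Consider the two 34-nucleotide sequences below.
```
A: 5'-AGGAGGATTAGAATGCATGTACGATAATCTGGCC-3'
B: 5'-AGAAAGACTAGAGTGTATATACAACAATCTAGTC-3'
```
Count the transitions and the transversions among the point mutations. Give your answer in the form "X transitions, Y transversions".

Mismatches (1-based):
site 3: G→A (purine→purine, transition)
site 5: G→A (purine→purine, transition)
site 8: T→C (pyrimidine→pyrimidine, transition)
site 13: A→G (purine→purine, transition)
site 16: C→T (pyrimidine→pyrimidine, transition)
site 19: G→A (purine→purine, transition)
site 23: G→A (purine→purine, transition)
site 25: T→C (pyrimidine→pyrimidine, transition)
site 31: G→A (purine→purine, transition)
site 33: C→T (pyrimidine→pyrimidine, transition)

10 transitions, 0 transversions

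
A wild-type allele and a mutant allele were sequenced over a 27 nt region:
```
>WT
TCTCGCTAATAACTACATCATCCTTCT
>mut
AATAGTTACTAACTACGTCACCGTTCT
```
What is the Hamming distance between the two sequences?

The sequences differ at positions 1, 2, 4, 6, 9, 17, 21, 23 (1-based) — 8 in total.

8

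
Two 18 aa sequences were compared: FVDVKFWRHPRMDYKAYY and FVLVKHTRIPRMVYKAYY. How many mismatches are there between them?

The sequences differ at residues 3, 6, 7, 9, 13 (1-based) — 5 in total.

5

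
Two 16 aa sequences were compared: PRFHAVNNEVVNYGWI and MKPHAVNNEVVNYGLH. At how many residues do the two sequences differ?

5

The sequences differ at residues 1, 2, 3, 15, 16 (1-based) — 5 in total.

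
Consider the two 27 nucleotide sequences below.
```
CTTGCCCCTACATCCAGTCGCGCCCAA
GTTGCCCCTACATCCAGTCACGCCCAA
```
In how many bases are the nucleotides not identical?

Mismatches (1-based): base 1: C→G; base 20: G→A.

2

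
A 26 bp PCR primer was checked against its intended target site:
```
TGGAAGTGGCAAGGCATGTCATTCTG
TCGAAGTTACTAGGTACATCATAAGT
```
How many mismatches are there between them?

Comparing position by position, 11 positions differ: 2 (G/C), 8 (G/T), 9 (G/A), 11 (A/T), 15 (C/T), 17 (T/C), 18 (G/A), 23 (T/A), 24 (C/A), 25 (T/G), 26 (G/T).

11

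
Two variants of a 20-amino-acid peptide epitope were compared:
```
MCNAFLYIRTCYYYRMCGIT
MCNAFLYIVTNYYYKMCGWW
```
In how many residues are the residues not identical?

5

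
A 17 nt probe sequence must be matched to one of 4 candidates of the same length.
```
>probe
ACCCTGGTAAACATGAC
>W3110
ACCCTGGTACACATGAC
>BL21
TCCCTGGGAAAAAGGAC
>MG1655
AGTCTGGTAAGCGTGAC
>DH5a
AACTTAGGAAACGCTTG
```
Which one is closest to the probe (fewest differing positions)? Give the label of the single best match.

W3110

W3110 differs at 1 position; BL21 differs at 4 positions; MG1655 differs at 4 positions; DH5a differs at 9 positions. The closest is W3110.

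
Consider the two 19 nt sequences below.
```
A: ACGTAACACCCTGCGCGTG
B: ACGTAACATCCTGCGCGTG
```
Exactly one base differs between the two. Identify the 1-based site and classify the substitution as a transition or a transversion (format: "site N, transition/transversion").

site 9, transition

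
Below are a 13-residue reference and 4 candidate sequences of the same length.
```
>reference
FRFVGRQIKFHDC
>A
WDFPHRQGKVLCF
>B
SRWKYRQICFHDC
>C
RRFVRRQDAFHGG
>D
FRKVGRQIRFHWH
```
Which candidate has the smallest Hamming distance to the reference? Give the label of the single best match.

D

A differs at 9 positions; B differs at 5 positions; C differs at 6 positions; D differs at 4 positions. The closest is D.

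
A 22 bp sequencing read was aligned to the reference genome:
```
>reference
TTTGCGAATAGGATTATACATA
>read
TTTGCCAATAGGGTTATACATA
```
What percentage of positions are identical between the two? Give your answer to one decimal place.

90.9%

2 positions differ (6, 13), so 20 of 22 match: 20/22 = 90.91%.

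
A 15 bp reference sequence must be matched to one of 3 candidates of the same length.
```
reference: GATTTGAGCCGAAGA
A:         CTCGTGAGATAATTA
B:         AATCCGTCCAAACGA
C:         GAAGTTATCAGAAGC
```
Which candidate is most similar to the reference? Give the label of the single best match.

Hamming distances to reference — A: 9; B: 8; C: 6.
Smallest is C with 6 mismatches.

C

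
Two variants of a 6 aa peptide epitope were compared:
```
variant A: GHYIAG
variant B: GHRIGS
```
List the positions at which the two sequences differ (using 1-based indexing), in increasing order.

3, 5, 6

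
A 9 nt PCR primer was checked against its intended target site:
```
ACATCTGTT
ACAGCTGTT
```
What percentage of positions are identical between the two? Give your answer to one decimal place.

Mismatch at position 4 (1-based): 1 of 9.
Identical positions: 8/9 = 88.89% → 88.9%.

88.9%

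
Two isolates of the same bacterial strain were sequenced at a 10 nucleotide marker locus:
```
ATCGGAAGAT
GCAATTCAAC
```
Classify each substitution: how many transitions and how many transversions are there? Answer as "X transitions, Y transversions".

Mismatches (1-based):
site 1: A→G (purine→purine, transition)
site 2: T→C (pyrimidine→pyrimidine, transition)
site 3: C→A (pyrimidine→purine, transversion)
site 4: G→A (purine→purine, transition)
site 5: G→T (purine→pyrimidine, transversion)
site 6: A→T (purine→pyrimidine, transversion)
site 7: A→C (purine→pyrimidine, transversion)
site 8: G→A (purine→purine, transition)
site 10: T→C (pyrimidine→pyrimidine, transition)

5 transitions, 4 transversions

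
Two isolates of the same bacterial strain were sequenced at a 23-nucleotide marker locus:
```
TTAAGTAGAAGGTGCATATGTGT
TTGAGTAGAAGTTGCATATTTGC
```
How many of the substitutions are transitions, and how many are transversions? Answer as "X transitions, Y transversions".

Transitions (purine↔purine or pyrimidine↔pyrimidine): 3 A→G, 23 T→C.
Transversions (purine↔pyrimidine): 12 G→T, 20 G→T.

2 transitions, 2 transversions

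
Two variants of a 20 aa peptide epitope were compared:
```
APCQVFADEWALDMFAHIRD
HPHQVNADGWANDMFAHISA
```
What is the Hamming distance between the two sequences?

7

The sequences differ at residues 1, 3, 6, 9, 12, 19, 20 (1-based) — 7 in total.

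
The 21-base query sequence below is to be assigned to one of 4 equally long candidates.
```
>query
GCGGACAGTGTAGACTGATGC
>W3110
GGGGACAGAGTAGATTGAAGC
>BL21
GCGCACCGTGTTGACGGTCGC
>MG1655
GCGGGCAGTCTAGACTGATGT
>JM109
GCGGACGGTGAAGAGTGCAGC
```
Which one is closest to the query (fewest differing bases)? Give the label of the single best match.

W3110 differs at 4 bases; BL21 differs at 6 bases; MG1655 differs at 3 bases; JM109 differs at 5 bases. The closest is MG1655.

MG1655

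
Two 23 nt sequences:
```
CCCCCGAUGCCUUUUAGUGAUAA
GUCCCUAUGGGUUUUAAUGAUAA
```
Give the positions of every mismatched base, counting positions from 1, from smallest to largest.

Differences at position 1 (C→G), position 2 (C→U), position 6 (G→U), position 10 (C→G), position 11 (C→G), position 17 (G→A).

1, 2, 6, 10, 11, 17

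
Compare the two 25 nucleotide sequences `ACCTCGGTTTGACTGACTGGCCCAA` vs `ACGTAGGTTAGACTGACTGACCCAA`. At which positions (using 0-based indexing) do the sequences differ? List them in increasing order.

Scanning 0-based: 2: C/G; 4: C/A; 9: T/A; 19: G/A.

2, 4, 9, 19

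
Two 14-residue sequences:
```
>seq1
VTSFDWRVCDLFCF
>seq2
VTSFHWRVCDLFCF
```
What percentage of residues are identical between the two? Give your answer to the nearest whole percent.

93%

1 position differs (5), so 13 of 14 match: 13/14 = 92.86%.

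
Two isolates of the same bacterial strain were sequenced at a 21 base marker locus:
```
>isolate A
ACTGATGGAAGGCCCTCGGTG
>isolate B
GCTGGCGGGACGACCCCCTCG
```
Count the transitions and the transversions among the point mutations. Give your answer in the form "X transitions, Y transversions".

6 transitions, 4 transversions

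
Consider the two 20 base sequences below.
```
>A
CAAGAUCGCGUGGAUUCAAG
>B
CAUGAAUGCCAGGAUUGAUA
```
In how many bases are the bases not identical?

Comparing position by position, 8 bases differ: 3 (A/U), 6 (U/A), 7 (C/U), 10 (G/C), 11 (U/A), 17 (C/G), 19 (A/U), 20 (G/A).

8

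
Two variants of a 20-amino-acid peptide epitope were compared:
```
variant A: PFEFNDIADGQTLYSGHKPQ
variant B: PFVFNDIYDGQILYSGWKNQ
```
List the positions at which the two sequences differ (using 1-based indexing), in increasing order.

Differences at position 3 (E→V), position 8 (A→Y), position 12 (T→I), position 17 (H→W), position 19 (P→N).

3, 8, 12, 17, 19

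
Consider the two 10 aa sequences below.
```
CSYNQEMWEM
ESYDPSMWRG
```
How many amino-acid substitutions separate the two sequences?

The sequences differ at positions 1, 4, 5, 6, 9, 10 (1-based) — 6 in total.

6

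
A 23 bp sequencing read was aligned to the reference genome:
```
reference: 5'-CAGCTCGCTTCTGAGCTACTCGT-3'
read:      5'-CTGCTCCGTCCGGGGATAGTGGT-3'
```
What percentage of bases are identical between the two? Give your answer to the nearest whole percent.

61%

Mismatches at positions 2, 7, 8, 10, 12, 14, 16, 19, 21 (1-based): 9 of 23.
Identical positions: 14/23 = 60.87% → 61%.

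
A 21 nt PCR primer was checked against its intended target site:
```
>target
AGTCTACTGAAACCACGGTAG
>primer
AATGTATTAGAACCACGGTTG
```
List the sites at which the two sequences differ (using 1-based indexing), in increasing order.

Scanning 1-based: 2: G/A; 4: C/G; 7: C/T; 9: G/A; 10: A/G; 20: A/T.

2, 4, 7, 9, 10, 20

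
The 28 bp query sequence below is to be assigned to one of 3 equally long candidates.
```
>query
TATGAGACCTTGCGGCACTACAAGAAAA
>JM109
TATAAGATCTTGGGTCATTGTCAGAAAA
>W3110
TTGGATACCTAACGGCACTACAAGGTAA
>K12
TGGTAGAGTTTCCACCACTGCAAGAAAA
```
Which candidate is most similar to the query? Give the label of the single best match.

JM109 differs at 8 bases; W3110 differs at 7 bases; K12 differs at 9 bases. The closest is W3110.

W3110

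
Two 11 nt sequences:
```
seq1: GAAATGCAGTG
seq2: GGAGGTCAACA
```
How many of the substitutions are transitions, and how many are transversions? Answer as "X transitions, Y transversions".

5 transitions, 2 transversions

Transitions (purine↔purine or pyrimidine↔pyrimidine): 2 A→G, 4 A→G, 9 G→A, 10 T→C, 11 G→A.
Transversions (purine↔pyrimidine): 5 T→G, 6 G→T.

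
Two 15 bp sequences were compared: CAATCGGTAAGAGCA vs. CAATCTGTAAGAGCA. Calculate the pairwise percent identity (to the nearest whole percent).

93%

1 position differs (6), so 14 of 15 match: 14/15 = 93.33%.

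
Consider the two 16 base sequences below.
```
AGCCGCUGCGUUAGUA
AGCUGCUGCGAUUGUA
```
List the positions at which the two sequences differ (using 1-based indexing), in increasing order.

4, 11, 13

Scanning 1-based: 4: C/U; 11: U/A; 13: A/U.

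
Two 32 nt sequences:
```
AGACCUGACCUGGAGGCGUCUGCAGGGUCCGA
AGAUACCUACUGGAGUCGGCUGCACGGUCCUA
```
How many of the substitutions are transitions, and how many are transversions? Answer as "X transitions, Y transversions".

2 transitions, 8 transversions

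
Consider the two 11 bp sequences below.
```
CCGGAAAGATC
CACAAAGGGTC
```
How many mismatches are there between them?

Comparing position by position, 5 positions differ: 2 (C/A), 3 (G/C), 4 (G/A), 7 (A/G), 9 (A/G).

5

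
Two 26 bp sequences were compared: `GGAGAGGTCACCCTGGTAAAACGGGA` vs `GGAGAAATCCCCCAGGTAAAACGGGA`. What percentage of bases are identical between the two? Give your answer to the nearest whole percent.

85%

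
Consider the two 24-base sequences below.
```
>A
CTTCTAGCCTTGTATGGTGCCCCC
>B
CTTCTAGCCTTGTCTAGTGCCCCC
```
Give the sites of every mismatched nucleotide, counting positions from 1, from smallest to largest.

14, 16

Scanning 1-based: 14: A/C; 16: G/A.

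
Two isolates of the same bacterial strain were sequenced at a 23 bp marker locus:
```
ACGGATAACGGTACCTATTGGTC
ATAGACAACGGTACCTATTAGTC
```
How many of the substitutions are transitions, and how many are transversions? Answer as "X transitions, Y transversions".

Mismatches (1-based):
site 2: C→T (pyrimidine→pyrimidine, transition)
site 3: G→A (purine→purine, transition)
site 6: T→C (pyrimidine→pyrimidine, transition)
site 20: G→A (purine→purine, transition)

4 transitions, 0 transversions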